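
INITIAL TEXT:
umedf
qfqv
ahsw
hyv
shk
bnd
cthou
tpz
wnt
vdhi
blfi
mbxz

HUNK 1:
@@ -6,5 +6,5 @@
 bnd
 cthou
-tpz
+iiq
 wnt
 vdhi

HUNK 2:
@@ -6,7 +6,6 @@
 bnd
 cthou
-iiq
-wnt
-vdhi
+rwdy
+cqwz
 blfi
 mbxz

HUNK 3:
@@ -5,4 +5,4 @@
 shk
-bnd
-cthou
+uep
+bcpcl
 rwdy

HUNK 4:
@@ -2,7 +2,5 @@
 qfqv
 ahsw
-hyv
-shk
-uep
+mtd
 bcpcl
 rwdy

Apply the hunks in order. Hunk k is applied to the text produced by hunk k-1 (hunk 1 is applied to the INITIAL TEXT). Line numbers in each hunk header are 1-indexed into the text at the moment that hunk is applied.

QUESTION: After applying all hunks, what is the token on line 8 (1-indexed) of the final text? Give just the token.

Hunk 1: at line 6 remove [tpz] add [iiq] -> 12 lines: umedf qfqv ahsw hyv shk bnd cthou iiq wnt vdhi blfi mbxz
Hunk 2: at line 6 remove [iiq,wnt,vdhi] add [rwdy,cqwz] -> 11 lines: umedf qfqv ahsw hyv shk bnd cthou rwdy cqwz blfi mbxz
Hunk 3: at line 5 remove [bnd,cthou] add [uep,bcpcl] -> 11 lines: umedf qfqv ahsw hyv shk uep bcpcl rwdy cqwz blfi mbxz
Hunk 4: at line 2 remove [hyv,shk,uep] add [mtd] -> 9 lines: umedf qfqv ahsw mtd bcpcl rwdy cqwz blfi mbxz
Final line 8: blfi

Answer: blfi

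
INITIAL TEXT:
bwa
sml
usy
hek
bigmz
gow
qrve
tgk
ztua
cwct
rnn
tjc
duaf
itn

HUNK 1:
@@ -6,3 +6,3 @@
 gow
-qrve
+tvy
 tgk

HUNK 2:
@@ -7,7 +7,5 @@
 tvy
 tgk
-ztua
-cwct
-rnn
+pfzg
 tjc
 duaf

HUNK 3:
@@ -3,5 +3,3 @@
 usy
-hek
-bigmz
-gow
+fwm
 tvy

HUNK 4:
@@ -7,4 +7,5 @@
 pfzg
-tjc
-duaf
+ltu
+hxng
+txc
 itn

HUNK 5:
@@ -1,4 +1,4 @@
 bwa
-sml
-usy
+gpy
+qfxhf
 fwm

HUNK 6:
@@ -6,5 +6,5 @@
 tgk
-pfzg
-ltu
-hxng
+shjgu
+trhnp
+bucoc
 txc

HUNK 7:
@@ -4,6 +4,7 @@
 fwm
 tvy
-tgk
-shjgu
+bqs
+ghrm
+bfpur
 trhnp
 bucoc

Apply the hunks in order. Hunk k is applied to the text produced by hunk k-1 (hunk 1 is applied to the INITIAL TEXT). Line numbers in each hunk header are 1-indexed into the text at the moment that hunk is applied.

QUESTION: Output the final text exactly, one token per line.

Answer: bwa
gpy
qfxhf
fwm
tvy
bqs
ghrm
bfpur
trhnp
bucoc
txc
itn

Derivation:
Hunk 1: at line 6 remove [qrve] add [tvy] -> 14 lines: bwa sml usy hek bigmz gow tvy tgk ztua cwct rnn tjc duaf itn
Hunk 2: at line 7 remove [ztua,cwct,rnn] add [pfzg] -> 12 lines: bwa sml usy hek bigmz gow tvy tgk pfzg tjc duaf itn
Hunk 3: at line 3 remove [hek,bigmz,gow] add [fwm] -> 10 lines: bwa sml usy fwm tvy tgk pfzg tjc duaf itn
Hunk 4: at line 7 remove [tjc,duaf] add [ltu,hxng,txc] -> 11 lines: bwa sml usy fwm tvy tgk pfzg ltu hxng txc itn
Hunk 5: at line 1 remove [sml,usy] add [gpy,qfxhf] -> 11 lines: bwa gpy qfxhf fwm tvy tgk pfzg ltu hxng txc itn
Hunk 6: at line 6 remove [pfzg,ltu,hxng] add [shjgu,trhnp,bucoc] -> 11 lines: bwa gpy qfxhf fwm tvy tgk shjgu trhnp bucoc txc itn
Hunk 7: at line 4 remove [tgk,shjgu] add [bqs,ghrm,bfpur] -> 12 lines: bwa gpy qfxhf fwm tvy bqs ghrm bfpur trhnp bucoc txc itn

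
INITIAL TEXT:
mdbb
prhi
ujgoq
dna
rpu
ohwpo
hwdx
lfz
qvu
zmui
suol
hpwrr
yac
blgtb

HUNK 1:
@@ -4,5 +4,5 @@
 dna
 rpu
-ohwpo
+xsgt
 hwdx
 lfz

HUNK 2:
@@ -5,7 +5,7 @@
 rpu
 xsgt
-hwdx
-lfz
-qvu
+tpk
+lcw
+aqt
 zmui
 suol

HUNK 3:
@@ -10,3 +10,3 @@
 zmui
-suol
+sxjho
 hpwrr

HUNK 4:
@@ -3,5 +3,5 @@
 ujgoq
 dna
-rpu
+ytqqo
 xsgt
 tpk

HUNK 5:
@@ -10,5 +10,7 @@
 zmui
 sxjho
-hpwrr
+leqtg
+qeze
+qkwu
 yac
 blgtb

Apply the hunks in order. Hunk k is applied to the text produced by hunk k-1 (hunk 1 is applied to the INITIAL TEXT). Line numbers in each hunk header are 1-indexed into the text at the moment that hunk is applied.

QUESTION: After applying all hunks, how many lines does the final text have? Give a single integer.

Hunk 1: at line 4 remove [ohwpo] add [xsgt] -> 14 lines: mdbb prhi ujgoq dna rpu xsgt hwdx lfz qvu zmui suol hpwrr yac blgtb
Hunk 2: at line 5 remove [hwdx,lfz,qvu] add [tpk,lcw,aqt] -> 14 lines: mdbb prhi ujgoq dna rpu xsgt tpk lcw aqt zmui suol hpwrr yac blgtb
Hunk 3: at line 10 remove [suol] add [sxjho] -> 14 lines: mdbb prhi ujgoq dna rpu xsgt tpk lcw aqt zmui sxjho hpwrr yac blgtb
Hunk 4: at line 3 remove [rpu] add [ytqqo] -> 14 lines: mdbb prhi ujgoq dna ytqqo xsgt tpk lcw aqt zmui sxjho hpwrr yac blgtb
Hunk 5: at line 10 remove [hpwrr] add [leqtg,qeze,qkwu] -> 16 lines: mdbb prhi ujgoq dna ytqqo xsgt tpk lcw aqt zmui sxjho leqtg qeze qkwu yac blgtb
Final line count: 16

Answer: 16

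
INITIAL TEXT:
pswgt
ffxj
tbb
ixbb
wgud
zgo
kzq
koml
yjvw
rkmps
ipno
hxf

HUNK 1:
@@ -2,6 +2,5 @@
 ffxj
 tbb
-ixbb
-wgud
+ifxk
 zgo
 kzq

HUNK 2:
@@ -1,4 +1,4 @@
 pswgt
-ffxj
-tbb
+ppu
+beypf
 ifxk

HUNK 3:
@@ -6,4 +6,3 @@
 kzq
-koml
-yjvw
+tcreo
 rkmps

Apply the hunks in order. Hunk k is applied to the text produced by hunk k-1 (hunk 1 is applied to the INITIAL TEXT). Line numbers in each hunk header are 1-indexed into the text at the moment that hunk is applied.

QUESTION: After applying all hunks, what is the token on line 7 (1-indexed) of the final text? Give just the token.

Hunk 1: at line 2 remove [ixbb,wgud] add [ifxk] -> 11 lines: pswgt ffxj tbb ifxk zgo kzq koml yjvw rkmps ipno hxf
Hunk 2: at line 1 remove [ffxj,tbb] add [ppu,beypf] -> 11 lines: pswgt ppu beypf ifxk zgo kzq koml yjvw rkmps ipno hxf
Hunk 3: at line 6 remove [koml,yjvw] add [tcreo] -> 10 lines: pswgt ppu beypf ifxk zgo kzq tcreo rkmps ipno hxf
Final line 7: tcreo

Answer: tcreo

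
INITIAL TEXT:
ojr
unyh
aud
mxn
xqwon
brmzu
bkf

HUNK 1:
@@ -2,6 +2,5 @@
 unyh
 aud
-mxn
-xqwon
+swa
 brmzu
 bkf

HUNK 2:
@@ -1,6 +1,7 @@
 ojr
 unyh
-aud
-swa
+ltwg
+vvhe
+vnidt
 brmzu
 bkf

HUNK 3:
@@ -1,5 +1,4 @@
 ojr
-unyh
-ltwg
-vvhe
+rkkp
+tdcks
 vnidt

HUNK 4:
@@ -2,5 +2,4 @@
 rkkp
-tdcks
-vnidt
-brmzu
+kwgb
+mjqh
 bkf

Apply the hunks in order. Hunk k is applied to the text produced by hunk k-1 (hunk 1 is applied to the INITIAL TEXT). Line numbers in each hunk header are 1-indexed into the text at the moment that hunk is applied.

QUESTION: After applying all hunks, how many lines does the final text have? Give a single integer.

Answer: 5

Derivation:
Hunk 1: at line 2 remove [mxn,xqwon] add [swa] -> 6 lines: ojr unyh aud swa brmzu bkf
Hunk 2: at line 1 remove [aud,swa] add [ltwg,vvhe,vnidt] -> 7 lines: ojr unyh ltwg vvhe vnidt brmzu bkf
Hunk 3: at line 1 remove [unyh,ltwg,vvhe] add [rkkp,tdcks] -> 6 lines: ojr rkkp tdcks vnidt brmzu bkf
Hunk 4: at line 2 remove [tdcks,vnidt,brmzu] add [kwgb,mjqh] -> 5 lines: ojr rkkp kwgb mjqh bkf
Final line count: 5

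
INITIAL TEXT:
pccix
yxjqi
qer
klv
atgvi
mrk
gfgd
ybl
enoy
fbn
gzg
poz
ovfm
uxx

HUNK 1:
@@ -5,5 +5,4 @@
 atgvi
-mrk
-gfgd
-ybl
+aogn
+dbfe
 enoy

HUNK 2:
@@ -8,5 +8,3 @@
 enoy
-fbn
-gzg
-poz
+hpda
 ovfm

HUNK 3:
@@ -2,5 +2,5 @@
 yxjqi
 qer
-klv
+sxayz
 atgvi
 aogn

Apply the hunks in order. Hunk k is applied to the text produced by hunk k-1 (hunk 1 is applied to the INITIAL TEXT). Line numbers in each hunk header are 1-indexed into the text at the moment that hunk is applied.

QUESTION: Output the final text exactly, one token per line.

Hunk 1: at line 5 remove [mrk,gfgd,ybl] add [aogn,dbfe] -> 13 lines: pccix yxjqi qer klv atgvi aogn dbfe enoy fbn gzg poz ovfm uxx
Hunk 2: at line 8 remove [fbn,gzg,poz] add [hpda] -> 11 lines: pccix yxjqi qer klv atgvi aogn dbfe enoy hpda ovfm uxx
Hunk 3: at line 2 remove [klv] add [sxayz] -> 11 lines: pccix yxjqi qer sxayz atgvi aogn dbfe enoy hpda ovfm uxx

Answer: pccix
yxjqi
qer
sxayz
atgvi
aogn
dbfe
enoy
hpda
ovfm
uxx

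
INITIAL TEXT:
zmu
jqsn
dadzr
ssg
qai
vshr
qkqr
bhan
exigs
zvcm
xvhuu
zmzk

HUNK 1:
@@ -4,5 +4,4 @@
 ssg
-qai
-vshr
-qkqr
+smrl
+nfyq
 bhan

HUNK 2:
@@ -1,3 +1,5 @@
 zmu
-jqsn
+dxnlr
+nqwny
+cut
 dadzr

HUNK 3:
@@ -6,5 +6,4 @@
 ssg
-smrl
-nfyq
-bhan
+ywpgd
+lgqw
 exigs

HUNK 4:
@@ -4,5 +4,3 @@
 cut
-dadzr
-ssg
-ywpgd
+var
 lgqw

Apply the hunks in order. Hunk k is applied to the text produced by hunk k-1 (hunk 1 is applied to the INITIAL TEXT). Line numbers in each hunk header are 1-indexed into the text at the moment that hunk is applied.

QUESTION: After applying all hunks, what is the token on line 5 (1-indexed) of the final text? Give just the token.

Hunk 1: at line 4 remove [qai,vshr,qkqr] add [smrl,nfyq] -> 11 lines: zmu jqsn dadzr ssg smrl nfyq bhan exigs zvcm xvhuu zmzk
Hunk 2: at line 1 remove [jqsn] add [dxnlr,nqwny,cut] -> 13 lines: zmu dxnlr nqwny cut dadzr ssg smrl nfyq bhan exigs zvcm xvhuu zmzk
Hunk 3: at line 6 remove [smrl,nfyq,bhan] add [ywpgd,lgqw] -> 12 lines: zmu dxnlr nqwny cut dadzr ssg ywpgd lgqw exigs zvcm xvhuu zmzk
Hunk 4: at line 4 remove [dadzr,ssg,ywpgd] add [var] -> 10 lines: zmu dxnlr nqwny cut var lgqw exigs zvcm xvhuu zmzk
Final line 5: var

Answer: var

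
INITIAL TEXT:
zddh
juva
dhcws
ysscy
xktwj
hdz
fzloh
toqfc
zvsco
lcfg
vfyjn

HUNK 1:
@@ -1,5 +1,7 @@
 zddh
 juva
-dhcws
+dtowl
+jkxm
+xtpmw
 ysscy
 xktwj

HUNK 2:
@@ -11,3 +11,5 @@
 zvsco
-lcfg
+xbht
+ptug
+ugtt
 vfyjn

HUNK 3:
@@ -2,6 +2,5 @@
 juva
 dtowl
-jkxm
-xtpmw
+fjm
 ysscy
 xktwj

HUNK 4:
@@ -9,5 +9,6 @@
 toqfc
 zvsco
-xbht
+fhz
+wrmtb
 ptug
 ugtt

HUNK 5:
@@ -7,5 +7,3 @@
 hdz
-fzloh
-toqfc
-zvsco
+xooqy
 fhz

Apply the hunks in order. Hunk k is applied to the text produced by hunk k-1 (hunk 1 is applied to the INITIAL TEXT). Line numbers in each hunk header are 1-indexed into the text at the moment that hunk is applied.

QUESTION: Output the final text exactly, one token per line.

Hunk 1: at line 1 remove [dhcws] add [dtowl,jkxm,xtpmw] -> 13 lines: zddh juva dtowl jkxm xtpmw ysscy xktwj hdz fzloh toqfc zvsco lcfg vfyjn
Hunk 2: at line 11 remove [lcfg] add [xbht,ptug,ugtt] -> 15 lines: zddh juva dtowl jkxm xtpmw ysscy xktwj hdz fzloh toqfc zvsco xbht ptug ugtt vfyjn
Hunk 3: at line 2 remove [jkxm,xtpmw] add [fjm] -> 14 lines: zddh juva dtowl fjm ysscy xktwj hdz fzloh toqfc zvsco xbht ptug ugtt vfyjn
Hunk 4: at line 9 remove [xbht] add [fhz,wrmtb] -> 15 lines: zddh juva dtowl fjm ysscy xktwj hdz fzloh toqfc zvsco fhz wrmtb ptug ugtt vfyjn
Hunk 5: at line 7 remove [fzloh,toqfc,zvsco] add [xooqy] -> 13 lines: zddh juva dtowl fjm ysscy xktwj hdz xooqy fhz wrmtb ptug ugtt vfyjn

Answer: zddh
juva
dtowl
fjm
ysscy
xktwj
hdz
xooqy
fhz
wrmtb
ptug
ugtt
vfyjn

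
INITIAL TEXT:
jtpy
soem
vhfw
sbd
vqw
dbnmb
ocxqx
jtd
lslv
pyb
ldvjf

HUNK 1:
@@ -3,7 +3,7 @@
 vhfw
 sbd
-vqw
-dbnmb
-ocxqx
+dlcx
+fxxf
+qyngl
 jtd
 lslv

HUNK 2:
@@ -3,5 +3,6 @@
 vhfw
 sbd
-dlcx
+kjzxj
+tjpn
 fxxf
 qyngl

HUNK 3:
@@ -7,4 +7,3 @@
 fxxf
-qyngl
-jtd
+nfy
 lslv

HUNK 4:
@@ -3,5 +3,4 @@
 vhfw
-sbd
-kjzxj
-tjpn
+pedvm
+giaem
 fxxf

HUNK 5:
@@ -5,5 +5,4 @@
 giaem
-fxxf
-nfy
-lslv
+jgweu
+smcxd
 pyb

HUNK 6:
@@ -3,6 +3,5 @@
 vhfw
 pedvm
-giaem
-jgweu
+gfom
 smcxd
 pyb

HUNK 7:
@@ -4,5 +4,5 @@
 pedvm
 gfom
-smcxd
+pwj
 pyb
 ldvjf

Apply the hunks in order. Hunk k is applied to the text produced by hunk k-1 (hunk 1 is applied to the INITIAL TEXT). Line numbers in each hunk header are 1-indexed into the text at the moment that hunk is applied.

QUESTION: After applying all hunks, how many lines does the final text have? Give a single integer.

Answer: 8

Derivation:
Hunk 1: at line 3 remove [vqw,dbnmb,ocxqx] add [dlcx,fxxf,qyngl] -> 11 lines: jtpy soem vhfw sbd dlcx fxxf qyngl jtd lslv pyb ldvjf
Hunk 2: at line 3 remove [dlcx] add [kjzxj,tjpn] -> 12 lines: jtpy soem vhfw sbd kjzxj tjpn fxxf qyngl jtd lslv pyb ldvjf
Hunk 3: at line 7 remove [qyngl,jtd] add [nfy] -> 11 lines: jtpy soem vhfw sbd kjzxj tjpn fxxf nfy lslv pyb ldvjf
Hunk 4: at line 3 remove [sbd,kjzxj,tjpn] add [pedvm,giaem] -> 10 lines: jtpy soem vhfw pedvm giaem fxxf nfy lslv pyb ldvjf
Hunk 5: at line 5 remove [fxxf,nfy,lslv] add [jgweu,smcxd] -> 9 lines: jtpy soem vhfw pedvm giaem jgweu smcxd pyb ldvjf
Hunk 6: at line 3 remove [giaem,jgweu] add [gfom] -> 8 lines: jtpy soem vhfw pedvm gfom smcxd pyb ldvjf
Hunk 7: at line 4 remove [smcxd] add [pwj] -> 8 lines: jtpy soem vhfw pedvm gfom pwj pyb ldvjf
Final line count: 8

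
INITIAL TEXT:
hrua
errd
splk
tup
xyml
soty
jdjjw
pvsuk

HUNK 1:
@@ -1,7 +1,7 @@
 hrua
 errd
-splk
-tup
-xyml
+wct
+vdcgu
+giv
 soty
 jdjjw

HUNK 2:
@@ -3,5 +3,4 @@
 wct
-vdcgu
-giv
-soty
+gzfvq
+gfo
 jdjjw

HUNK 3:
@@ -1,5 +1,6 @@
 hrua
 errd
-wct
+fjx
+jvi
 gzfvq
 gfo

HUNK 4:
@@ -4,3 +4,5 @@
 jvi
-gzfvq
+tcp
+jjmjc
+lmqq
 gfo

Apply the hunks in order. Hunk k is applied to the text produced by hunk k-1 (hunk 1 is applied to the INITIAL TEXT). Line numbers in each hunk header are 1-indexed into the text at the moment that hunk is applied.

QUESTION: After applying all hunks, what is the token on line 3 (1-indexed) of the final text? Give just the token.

Answer: fjx

Derivation:
Hunk 1: at line 1 remove [splk,tup,xyml] add [wct,vdcgu,giv] -> 8 lines: hrua errd wct vdcgu giv soty jdjjw pvsuk
Hunk 2: at line 3 remove [vdcgu,giv,soty] add [gzfvq,gfo] -> 7 lines: hrua errd wct gzfvq gfo jdjjw pvsuk
Hunk 3: at line 1 remove [wct] add [fjx,jvi] -> 8 lines: hrua errd fjx jvi gzfvq gfo jdjjw pvsuk
Hunk 4: at line 4 remove [gzfvq] add [tcp,jjmjc,lmqq] -> 10 lines: hrua errd fjx jvi tcp jjmjc lmqq gfo jdjjw pvsuk
Final line 3: fjx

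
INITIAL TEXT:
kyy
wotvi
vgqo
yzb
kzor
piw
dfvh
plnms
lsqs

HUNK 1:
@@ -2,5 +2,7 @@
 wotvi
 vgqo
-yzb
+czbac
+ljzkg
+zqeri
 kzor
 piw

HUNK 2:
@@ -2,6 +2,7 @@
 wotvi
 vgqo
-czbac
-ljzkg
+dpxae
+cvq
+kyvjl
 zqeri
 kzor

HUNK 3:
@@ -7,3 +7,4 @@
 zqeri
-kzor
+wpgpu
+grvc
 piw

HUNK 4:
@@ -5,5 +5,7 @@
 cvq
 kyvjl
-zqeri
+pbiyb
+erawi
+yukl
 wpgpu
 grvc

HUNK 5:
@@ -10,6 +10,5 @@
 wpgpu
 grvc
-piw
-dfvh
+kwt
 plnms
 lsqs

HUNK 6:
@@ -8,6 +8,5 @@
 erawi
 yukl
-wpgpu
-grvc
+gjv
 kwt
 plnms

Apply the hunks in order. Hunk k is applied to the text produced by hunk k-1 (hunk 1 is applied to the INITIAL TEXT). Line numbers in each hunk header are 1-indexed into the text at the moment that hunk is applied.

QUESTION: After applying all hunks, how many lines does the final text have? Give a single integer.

Answer: 13

Derivation:
Hunk 1: at line 2 remove [yzb] add [czbac,ljzkg,zqeri] -> 11 lines: kyy wotvi vgqo czbac ljzkg zqeri kzor piw dfvh plnms lsqs
Hunk 2: at line 2 remove [czbac,ljzkg] add [dpxae,cvq,kyvjl] -> 12 lines: kyy wotvi vgqo dpxae cvq kyvjl zqeri kzor piw dfvh plnms lsqs
Hunk 3: at line 7 remove [kzor] add [wpgpu,grvc] -> 13 lines: kyy wotvi vgqo dpxae cvq kyvjl zqeri wpgpu grvc piw dfvh plnms lsqs
Hunk 4: at line 5 remove [zqeri] add [pbiyb,erawi,yukl] -> 15 lines: kyy wotvi vgqo dpxae cvq kyvjl pbiyb erawi yukl wpgpu grvc piw dfvh plnms lsqs
Hunk 5: at line 10 remove [piw,dfvh] add [kwt] -> 14 lines: kyy wotvi vgqo dpxae cvq kyvjl pbiyb erawi yukl wpgpu grvc kwt plnms lsqs
Hunk 6: at line 8 remove [wpgpu,grvc] add [gjv] -> 13 lines: kyy wotvi vgqo dpxae cvq kyvjl pbiyb erawi yukl gjv kwt plnms lsqs
Final line count: 13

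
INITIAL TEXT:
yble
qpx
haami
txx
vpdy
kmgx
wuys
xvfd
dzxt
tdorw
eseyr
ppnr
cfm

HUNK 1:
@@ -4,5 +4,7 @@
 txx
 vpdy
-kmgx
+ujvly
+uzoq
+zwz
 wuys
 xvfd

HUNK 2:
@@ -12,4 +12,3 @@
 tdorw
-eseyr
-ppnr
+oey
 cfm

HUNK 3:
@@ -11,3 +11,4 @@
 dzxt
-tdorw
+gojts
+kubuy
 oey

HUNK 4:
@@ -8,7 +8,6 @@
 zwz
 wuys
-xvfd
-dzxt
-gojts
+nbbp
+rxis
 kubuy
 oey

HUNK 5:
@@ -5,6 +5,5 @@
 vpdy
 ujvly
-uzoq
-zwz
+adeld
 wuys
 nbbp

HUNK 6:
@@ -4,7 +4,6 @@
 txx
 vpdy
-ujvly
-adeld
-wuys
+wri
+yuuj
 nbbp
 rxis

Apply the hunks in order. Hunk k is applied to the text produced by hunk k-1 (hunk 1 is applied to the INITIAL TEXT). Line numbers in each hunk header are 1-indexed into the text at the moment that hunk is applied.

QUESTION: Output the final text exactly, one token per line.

Answer: yble
qpx
haami
txx
vpdy
wri
yuuj
nbbp
rxis
kubuy
oey
cfm

Derivation:
Hunk 1: at line 4 remove [kmgx] add [ujvly,uzoq,zwz] -> 15 lines: yble qpx haami txx vpdy ujvly uzoq zwz wuys xvfd dzxt tdorw eseyr ppnr cfm
Hunk 2: at line 12 remove [eseyr,ppnr] add [oey] -> 14 lines: yble qpx haami txx vpdy ujvly uzoq zwz wuys xvfd dzxt tdorw oey cfm
Hunk 3: at line 11 remove [tdorw] add [gojts,kubuy] -> 15 lines: yble qpx haami txx vpdy ujvly uzoq zwz wuys xvfd dzxt gojts kubuy oey cfm
Hunk 4: at line 8 remove [xvfd,dzxt,gojts] add [nbbp,rxis] -> 14 lines: yble qpx haami txx vpdy ujvly uzoq zwz wuys nbbp rxis kubuy oey cfm
Hunk 5: at line 5 remove [uzoq,zwz] add [adeld] -> 13 lines: yble qpx haami txx vpdy ujvly adeld wuys nbbp rxis kubuy oey cfm
Hunk 6: at line 4 remove [ujvly,adeld,wuys] add [wri,yuuj] -> 12 lines: yble qpx haami txx vpdy wri yuuj nbbp rxis kubuy oey cfm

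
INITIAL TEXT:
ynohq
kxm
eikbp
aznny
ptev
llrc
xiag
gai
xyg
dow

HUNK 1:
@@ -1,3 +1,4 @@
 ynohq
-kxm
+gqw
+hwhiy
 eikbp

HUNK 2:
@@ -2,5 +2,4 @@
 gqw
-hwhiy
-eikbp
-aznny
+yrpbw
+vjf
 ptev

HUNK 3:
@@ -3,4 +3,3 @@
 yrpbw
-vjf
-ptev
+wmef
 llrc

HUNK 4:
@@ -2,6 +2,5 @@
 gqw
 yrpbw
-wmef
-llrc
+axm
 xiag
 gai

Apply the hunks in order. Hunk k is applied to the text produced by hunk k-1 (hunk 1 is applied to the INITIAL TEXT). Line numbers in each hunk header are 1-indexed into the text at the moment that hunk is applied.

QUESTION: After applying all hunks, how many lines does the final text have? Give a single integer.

Answer: 8

Derivation:
Hunk 1: at line 1 remove [kxm] add [gqw,hwhiy] -> 11 lines: ynohq gqw hwhiy eikbp aznny ptev llrc xiag gai xyg dow
Hunk 2: at line 2 remove [hwhiy,eikbp,aznny] add [yrpbw,vjf] -> 10 lines: ynohq gqw yrpbw vjf ptev llrc xiag gai xyg dow
Hunk 3: at line 3 remove [vjf,ptev] add [wmef] -> 9 lines: ynohq gqw yrpbw wmef llrc xiag gai xyg dow
Hunk 4: at line 2 remove [wmef,llrc] add [axm] -> 8 lines: ynohq gqw yrpbw axm xiag gai xyg dow
Final line count: 8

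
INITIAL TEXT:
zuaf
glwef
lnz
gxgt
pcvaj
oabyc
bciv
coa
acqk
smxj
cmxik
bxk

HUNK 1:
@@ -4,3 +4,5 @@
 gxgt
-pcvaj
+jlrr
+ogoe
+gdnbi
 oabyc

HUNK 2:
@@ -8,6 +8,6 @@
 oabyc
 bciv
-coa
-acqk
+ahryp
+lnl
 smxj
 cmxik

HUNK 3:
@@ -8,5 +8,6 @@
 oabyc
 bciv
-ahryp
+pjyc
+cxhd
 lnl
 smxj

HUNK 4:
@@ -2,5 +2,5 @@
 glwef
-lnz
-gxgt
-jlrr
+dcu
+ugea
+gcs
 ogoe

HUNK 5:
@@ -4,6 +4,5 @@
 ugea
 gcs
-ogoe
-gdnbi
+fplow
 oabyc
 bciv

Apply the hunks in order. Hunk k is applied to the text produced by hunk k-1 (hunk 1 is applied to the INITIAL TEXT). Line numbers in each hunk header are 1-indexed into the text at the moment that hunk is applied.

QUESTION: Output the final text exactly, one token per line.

Answer: zuaf
glwef
dcu
ugea
gcs
fplow
oabyc
bciv
pjyc
cxhd
lnl
smxj
cmxik
bxk

Derivation:
Hunk 1: at line 4 remove [pcvaj] add [jlrr,ogoe,gdnbi] -> 14 lines: zuaf glwef lnz gxgt jlrr ogoe gdnbi oabyc bciv coa acqk smxj cmxik bxk
Hunk 2: at line 8 remove [coa,acqk] add [ahryp,lnl] -> 14 lines: zuaf glwef lnz gxgt jlrr ogoe gdnbi oabyc bciv ahryp lnl smxj cmxik bxk
Hunk 3: at line 8 remove [ahryp] add [pjyc,cxhd] -> 15 lines: zuaf glwef lnz gxgt jlrr ogoe gdnbi oabyc bciv pjyc cxhd lnl smxj cmxik bxk
Hunk 4: at line 2 remove [lnz,gxgt,jlrr] add [dcu,ugea,gcs] -> 15 lines: zuaf glwef dcu ugea gcs ogoe gdnbi oabyc bciv pjyc cxhd lnl smxj cmxik bxk
Hunk 5: at line 4 remove [ogoe,gdnbi] add [fplow] -> 14 lines: zuaf glwef dcu ugea gcs fplow oabyc bciv pjyc cxhd lnl smxj cmxik bxk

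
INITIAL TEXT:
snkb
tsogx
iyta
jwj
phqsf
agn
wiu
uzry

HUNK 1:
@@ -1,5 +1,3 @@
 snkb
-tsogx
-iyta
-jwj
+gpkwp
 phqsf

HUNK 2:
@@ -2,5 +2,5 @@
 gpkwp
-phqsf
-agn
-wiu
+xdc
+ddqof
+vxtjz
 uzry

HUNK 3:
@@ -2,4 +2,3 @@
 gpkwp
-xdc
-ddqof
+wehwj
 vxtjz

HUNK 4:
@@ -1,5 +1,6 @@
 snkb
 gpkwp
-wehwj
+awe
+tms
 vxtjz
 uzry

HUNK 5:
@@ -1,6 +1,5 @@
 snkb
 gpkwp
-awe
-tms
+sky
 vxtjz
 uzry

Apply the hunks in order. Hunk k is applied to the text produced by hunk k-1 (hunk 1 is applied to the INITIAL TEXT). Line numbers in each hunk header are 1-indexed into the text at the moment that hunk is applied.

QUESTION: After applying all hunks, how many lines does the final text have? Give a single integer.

Hunk 1: at line 1 remove [tsogx,iyta,jwj] add [gpkwp] -> 6 lines: snkb gpkwp phqsf agn wiu uzry
Hunk 2: at line 2 remove [phqsf,agn,wiu] add [xdc,ddqof,vxtjz] -> 6 lines: snkb gpkwp xdc ddqof vxtjz uzry
Hunk 3: at line 2 remove [xdc,ddqof] add [wehwj] -> 5 lines: snkb gpkwp wehwj vxtjz uzry
Hunk 4: at line 1 remove [wehwj] add [awe,tms] -> 6 lines: snkb gpkwp awe tms vxtjz uzry
Hunk 5: at line 1 remove [awe,tms] add [sky] -> 5 lines: snkb gpkwp sky vxtjz uzry
Final line count: 5

Answer: 5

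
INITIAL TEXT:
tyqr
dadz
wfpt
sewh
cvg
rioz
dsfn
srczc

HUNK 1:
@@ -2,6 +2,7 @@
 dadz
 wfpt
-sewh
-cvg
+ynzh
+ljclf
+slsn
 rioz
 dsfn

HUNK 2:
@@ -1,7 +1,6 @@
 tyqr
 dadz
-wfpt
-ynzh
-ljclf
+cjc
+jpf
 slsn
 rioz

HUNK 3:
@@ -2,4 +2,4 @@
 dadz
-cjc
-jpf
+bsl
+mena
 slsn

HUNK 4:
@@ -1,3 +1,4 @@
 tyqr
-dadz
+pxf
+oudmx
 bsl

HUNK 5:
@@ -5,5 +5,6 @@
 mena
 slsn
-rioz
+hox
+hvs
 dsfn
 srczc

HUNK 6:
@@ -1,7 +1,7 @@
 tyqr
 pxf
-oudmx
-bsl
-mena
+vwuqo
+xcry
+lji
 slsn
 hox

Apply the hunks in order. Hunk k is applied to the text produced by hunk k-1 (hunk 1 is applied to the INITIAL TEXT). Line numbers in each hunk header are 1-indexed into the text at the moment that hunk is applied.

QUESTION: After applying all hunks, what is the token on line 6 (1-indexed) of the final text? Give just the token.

Answer: slsn

Derivation:
Hunk 1: at line 2 remove [sewh,cvg] add [ynzh,ljclf,slsn] -> 9 lines: tyqr dadz wfpt ynzh ljclf slsn rioz dsfn srczc
Hunk 2: at line 1 remove [wfpt,ynzh,ljclf] add [cjc,jpf] -> 8 lines: tyqr dadz cjc jpf slsn rioz dsfn srczc
Hunk 3: at line 2 remove [cjc,jpf] add [bsl,mena] -> 8 lines: tyqr dadz bsl mena slsn rioz dsfn srczc
Hunk 4: at line 1 remove [dadz] add [pxf,oudmx] -> 9 lines: tyqr pxf oudmx bsl mena slsn rioz dsfn srczc
Hunk 5: at line 5 remove [rioz] add [hox,hvs] -> 10 lines: tyqr pxf oudmx bsl mena slsn hox hvs dsfn srczc
Hunk 6: at line 1 remove [oudmx,bsl,mena] add [vwuqo,xcry,lji] -> 10 lines: tyqr pxf vwuqo xcry lji slsn hox hvs dsfn srczc
Final line 6: slsn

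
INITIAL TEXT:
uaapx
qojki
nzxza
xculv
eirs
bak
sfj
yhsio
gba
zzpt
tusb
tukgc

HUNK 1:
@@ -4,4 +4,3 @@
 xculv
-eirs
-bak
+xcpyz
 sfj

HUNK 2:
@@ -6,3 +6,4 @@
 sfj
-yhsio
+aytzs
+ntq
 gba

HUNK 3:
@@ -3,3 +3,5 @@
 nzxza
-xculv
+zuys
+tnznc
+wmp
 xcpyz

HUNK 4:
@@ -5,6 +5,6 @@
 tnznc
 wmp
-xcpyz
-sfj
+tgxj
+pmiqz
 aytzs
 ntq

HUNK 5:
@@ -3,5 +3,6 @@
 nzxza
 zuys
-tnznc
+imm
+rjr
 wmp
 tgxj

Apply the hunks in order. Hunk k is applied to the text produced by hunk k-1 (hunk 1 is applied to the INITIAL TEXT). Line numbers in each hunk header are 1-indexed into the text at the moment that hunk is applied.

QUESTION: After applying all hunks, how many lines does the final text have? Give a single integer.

Hunk 1: at line 4 remove [eirs,bak] add [xcpyz] -> 11 lines: uaapx qojki nzxza xculv xcpyz sfj yhsio gba zzpt tusb tukgc
Hunk 2: at line 6 remove [yhsio] add [aytzs,ntq] -> 12 lines: uaapx qojki nzxza xculv xcpyz sfj aytzs ntq gba zzpt tusb tukgc
Hunk 3: at line 3 remove [xculv] add [zuys,tnznc,wmp] -> 14 lines: uaapx qojki nzxza zuys tnznc wmp xcpyz sfj aytzs ntq gba zzpt tusb tukgc
Hunk 4: at line 5 remove [xcpyz,sfj] add [tgxj,pmiqz] -> 14 lines: uaapx qojki nzxza zuys tnznc wmp tgxj pmiqz aytzs ntq gba zzpt tusb tukgc
Hunk 5: at line 3 remove [tnznc] add [imm,rjr] -> 15 lines: uaapx qojki nzxza zuys imm rjr wmp tgxj pmiqz aytzs ntq gba zzpt tusb tukgc
Final line count: 15

Answer: 15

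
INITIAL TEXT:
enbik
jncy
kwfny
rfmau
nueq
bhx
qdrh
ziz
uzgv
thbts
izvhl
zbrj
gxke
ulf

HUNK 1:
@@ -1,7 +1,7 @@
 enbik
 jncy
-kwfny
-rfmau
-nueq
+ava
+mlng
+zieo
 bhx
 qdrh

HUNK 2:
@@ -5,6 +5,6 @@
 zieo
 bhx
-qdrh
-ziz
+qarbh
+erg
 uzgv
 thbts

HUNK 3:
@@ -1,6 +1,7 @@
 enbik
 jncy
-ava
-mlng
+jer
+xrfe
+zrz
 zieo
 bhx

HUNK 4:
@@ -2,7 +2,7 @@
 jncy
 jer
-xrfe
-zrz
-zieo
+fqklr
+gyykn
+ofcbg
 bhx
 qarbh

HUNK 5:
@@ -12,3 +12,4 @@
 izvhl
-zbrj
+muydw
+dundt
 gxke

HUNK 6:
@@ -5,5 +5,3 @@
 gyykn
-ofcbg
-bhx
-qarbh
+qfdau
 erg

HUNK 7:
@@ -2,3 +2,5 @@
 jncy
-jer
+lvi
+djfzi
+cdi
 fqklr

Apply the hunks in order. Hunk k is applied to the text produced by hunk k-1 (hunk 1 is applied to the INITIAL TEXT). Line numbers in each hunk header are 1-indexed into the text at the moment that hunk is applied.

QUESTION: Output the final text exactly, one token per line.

Answer: enbik
jncy
lvi
djfzi
cdi
fqklr
gyykn
qfdau
erg
uzgv
thbts
izvhl
muydw
dundt
gxke
ulf

Derivation:
Hunk 1: at line 1 remove [kwfny,rfmau,nueq] add [ava,mlng,zieo] -> 14 lines: enbik jncy ava mlng zieo bhx qdrh ziz uzgv thbts izvhl zbrj gxke ulf
Hunk 2: at line 5 remove [qdrh,ziz] add [qarbh,erg] -> 14 lines: enbik jncy ava mlng zieo bhx qarbh erg uzgv thbts izvhl zbrj gxke ulf
Hunk 3: at line 1 remove [ava,mlng] add [jer,xrfe,zrz] -> 15 lines: enbik jncy jer xrfe zrz zieo bhx qarbh erg uzgv thbts izvhl zbrj gxke ulf
Hunk 4: at line 2 remove [xrfe,zrz,zieo] add [fqklr,gyykn,ofcbg] -> 15 lines: enbik jncy jer fqklr gyykn ofcbg bhx qarbh erg uzgv thbts izvhl zbrj gxke ulf
Hunk 5: at line 12 remove [zbrj] add [muydw,dundt] -> 16 lines: enbik jncy jer fqklr gyykn ofcbg bhx qarbh erg uzgv thbts izvhl muydw dundt gxke ulf
Hunk 6: at line 5 remove [ofcbg,bhx,qarbh] add [qfdau] -> 14 lines: enbik jncy jer fqklr gyykn qfdau erg uzgv thbts izvhl muydw dundt gxke ulf
Hunk 7: at line 2 remove [jer] add [lvi,djfzi,cdi] -> 16 lines: enbik jncy lvi djfzi cdi fqklr gyykn qfdau erg uzgv thbts izvhl muydw dundt gxke ulf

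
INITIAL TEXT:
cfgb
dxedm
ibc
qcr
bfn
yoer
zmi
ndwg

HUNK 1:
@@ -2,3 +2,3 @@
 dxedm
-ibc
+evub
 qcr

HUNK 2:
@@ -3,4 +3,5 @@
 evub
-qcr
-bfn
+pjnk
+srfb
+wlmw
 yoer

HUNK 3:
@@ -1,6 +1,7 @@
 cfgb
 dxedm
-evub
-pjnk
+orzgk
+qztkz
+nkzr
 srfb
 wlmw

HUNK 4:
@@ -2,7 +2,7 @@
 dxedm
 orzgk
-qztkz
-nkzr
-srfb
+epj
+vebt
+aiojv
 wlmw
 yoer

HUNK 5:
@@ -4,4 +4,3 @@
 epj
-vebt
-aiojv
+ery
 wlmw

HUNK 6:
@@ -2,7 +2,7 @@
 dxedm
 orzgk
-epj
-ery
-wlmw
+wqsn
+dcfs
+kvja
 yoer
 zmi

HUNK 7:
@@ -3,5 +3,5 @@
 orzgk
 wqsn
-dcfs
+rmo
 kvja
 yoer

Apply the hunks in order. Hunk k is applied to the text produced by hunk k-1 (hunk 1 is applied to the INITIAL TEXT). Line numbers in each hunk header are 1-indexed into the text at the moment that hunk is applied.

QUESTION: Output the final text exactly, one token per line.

Answer: cfgb
dxedm
orzgk
wqsn
rmo
kvja
yoer
zmi
ndwg

Derivation:
Hunk 1: at line 2 remove [ibc] add [evub] -> 8 lines: cfgb dxedm evub qcr bfn yoer zmi ndwg
Hunk 2: at line 3 remove [qcr,bfn] add [pjnk,srfb,wlmw] -> 9 lines: cfgb dxedm evub pjnk srfb wlmw yoer zmi ndwg
Hunk 3: at line 1 remove [evub,pjnk] add [orzgk,qztkz,nkzr] -> 10 lines: cfgb dxedm orzgk qztkz nkzr srfb wlmw yoer zmi ndwg
Hunk 4: at line 2 remove [qztkz,nkzr,srfb] add [epj,vebt,aiojv] -> 10 lines: cfgb dxedm orzgk epj vebt aiojv wlmw yoer zmi ndwg
Hunk 5: at line 4 remove [vebt,aiojv] add [ery] -> 9 lines: cfgb dxedm orzgk epj ery wlmw yoer zmi ndwg
Hunk 6: at line 2 remove [epj,ery,wlmw] add [wqsn,dcfs,kvja] -> 9 lines: cfgb dxedm orzgk wqsn dcfs kvja yoer zmi ndwg
Hunk 7: at line 3 remove [dcfs] add [rmo] -> 9 lines: cfgb dxedm orzgk wqsn rmo kvja yoer zmi ndwg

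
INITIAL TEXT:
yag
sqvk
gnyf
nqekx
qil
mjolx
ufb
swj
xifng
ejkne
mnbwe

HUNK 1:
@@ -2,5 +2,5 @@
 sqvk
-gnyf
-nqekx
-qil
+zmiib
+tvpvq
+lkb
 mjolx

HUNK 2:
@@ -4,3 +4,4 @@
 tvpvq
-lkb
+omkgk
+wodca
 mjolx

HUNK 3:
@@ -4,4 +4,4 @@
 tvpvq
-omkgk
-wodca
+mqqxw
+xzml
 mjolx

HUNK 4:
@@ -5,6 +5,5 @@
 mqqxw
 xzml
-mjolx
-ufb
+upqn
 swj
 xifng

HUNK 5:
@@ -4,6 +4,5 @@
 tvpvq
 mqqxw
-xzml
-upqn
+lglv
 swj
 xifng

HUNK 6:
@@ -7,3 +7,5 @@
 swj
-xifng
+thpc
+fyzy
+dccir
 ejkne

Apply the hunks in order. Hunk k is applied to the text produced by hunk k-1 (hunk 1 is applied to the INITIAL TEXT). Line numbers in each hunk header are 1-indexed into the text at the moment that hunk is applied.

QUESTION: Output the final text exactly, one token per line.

Hunk 1: at line 2 remove [gnyf,nqekx,qil] add [zmiib,tvpvq,lkb] -> 11 lines: yag sqvk zmiib tvpvq lkb mjolx ufb swj xifng ejkne mnbwe
Hunk 2: at line 4 remove [lkb] add [omkgk,wodca] -> 12 lines: yag sqvk zmiib tvpvq omkgk wodca mjolx ufb swj xifng ejkne mnbwe
Hunk 3: at line 4 remove [omkgk,wodca] add [mqqxw,xzml] -> 12 lines: yag sqvk zmiib tvpvq mqqxw xzml mjolx ufb swj xifng ejkne mnbwe
Hunk 4: at line 5 remove [mjolx,ufb] add [upqn] -> 11 lines: yag sqvk zmiib tvpvq mqqxw xzml upqn swj xifng ejkne mnbwe
Hunk 5: at line 4 remove [xzml,upqn] add [lglv] -> 10 lines: yag sqvk zmiib tvpvq mqqxw lglv swj xifng ejkne mnbwe
Hunk 6: at line 7 remove [xifng] add [thpc,fyzy,dccir] -> 12 lines: yag sqvk zmiib tvpvq mqqxw lglv swj thpc fyzy dccir ejkne mnbwe

Answer: yag
sqvk
zmiib
tvpvq
mqqxw
lglv
swj
thpc
fyzy
dccir
ejkne
mnbwe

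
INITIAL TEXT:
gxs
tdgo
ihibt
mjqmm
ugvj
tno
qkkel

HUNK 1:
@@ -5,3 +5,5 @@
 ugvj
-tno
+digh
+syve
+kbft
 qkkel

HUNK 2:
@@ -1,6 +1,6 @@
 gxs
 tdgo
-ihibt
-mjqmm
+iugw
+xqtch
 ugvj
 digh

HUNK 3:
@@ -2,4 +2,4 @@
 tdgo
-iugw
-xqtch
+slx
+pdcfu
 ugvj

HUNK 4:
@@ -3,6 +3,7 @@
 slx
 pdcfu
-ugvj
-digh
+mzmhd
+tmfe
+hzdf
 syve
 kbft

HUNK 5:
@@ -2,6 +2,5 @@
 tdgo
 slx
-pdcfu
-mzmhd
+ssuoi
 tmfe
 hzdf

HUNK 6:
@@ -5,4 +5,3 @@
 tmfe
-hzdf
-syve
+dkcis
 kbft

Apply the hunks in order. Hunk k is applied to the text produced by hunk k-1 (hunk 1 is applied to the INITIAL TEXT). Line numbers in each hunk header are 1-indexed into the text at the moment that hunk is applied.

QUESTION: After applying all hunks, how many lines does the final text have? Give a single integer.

Answer: 8

Derivation:
Hunk 1: at line 5 remove [tno] add [digh,syve,kbft] -> 9 lines: gxs tdgo ihibt mjqmm ugvj digh syve kbft qkkel
Hunk 2: at line 1 remove [ihibt,mjqmm] add [iugw,xqtch] -> 9 lines: gxs tdgo iugw xqtch ugvj digh syve kbft qkkel
Hunk 3: at line 2 remove [iugw,xqtch] add [slx,pdcfu] -> 9 lines: gxs tdgo slx pdcfu ugvj digh syve kbft qkkel
Hunk 4: at line 3 remove [ugvj,digh] add [mzmhd,tmfe,hzdf] -> 10 lines: gxs tdgo slx pdcfu mzmhd tmfe hzdf syve kbft qkkel
Hunk 5: at line 2 remove [pdcfu,mzmhd] add [ssuoi] -> 9 lines: gxs tdgo slx ssuoi tmfe hzdf syve kbft qkkel
Hunk 6: at line 5 remove [hzdf,syve] add [dkcis] -> 8 lines: gxs tdgo slx ssuoi tmfe dkcis kbft qkkel
Final line count: 8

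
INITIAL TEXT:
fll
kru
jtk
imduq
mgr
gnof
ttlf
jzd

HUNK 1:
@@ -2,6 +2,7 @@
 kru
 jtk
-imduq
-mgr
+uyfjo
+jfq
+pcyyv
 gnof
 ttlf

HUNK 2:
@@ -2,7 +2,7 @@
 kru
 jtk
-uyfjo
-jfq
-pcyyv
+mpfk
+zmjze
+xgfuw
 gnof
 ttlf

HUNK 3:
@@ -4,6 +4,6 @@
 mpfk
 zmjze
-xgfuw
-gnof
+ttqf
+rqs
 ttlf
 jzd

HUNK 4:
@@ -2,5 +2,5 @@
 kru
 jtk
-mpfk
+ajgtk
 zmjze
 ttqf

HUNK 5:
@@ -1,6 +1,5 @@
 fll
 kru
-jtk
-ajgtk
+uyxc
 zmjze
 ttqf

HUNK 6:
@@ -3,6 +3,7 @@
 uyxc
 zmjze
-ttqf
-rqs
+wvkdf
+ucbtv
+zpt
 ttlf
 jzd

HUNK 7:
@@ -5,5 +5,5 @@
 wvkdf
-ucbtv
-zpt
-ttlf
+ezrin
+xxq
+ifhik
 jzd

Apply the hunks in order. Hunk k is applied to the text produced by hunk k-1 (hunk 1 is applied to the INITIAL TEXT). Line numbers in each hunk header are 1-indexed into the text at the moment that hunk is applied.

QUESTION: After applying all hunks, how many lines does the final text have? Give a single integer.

Answer: 9

Derivation:
Hunk 1: at line 2 remove [imduq,mgr] add [uyfjo,jfq,pcyyv] -> 9 lines: fll kru jtk uyfjo jfq pcyyv gnof ttlf jzd
Hunk 2: at line 2 remove [uyfjo,jfq,pcyyv] add [mpfk,zmjze,xgfuw] -> 9 lines: fll kru jtk mpfk zmjze xgfuw gnof ttlf jzd
Hunk 3: at line 4 remove [xgfuw,gnof] add [ttqf,rqs] -> 9 lines: fll kru jtk mpfk zmjze ttqf rqs ttlf jzd
Hunk 4: at line 2 remove [mpfk] add [ajgtk] -> 9 lines: fll kru jtk ajgtk zmjze ttqf rqs ttlf jzd
Hunk 5: at line 1 remove [jtk,ajgtk] add [uyxc] -> 8 lines: fll kru uyxc zmjze ttqf rqs ttlf jzd
Hunk 6: at line 3 remove [ttqf,rqs] add [wvkdf,ucbtv,zpt] -> 9 lines: fll kru uyxc zmjze wvkdf ucbtv zpt ttlf jzd
Hunk 7: at line 5 remove [ucbtv,zpt,ttlf] add [ezrin,xxq,ifhik] -> 9 lines: fll kru uyxc zmjze wvkdf ezrin xxq ifhik jzd
Final line count: 9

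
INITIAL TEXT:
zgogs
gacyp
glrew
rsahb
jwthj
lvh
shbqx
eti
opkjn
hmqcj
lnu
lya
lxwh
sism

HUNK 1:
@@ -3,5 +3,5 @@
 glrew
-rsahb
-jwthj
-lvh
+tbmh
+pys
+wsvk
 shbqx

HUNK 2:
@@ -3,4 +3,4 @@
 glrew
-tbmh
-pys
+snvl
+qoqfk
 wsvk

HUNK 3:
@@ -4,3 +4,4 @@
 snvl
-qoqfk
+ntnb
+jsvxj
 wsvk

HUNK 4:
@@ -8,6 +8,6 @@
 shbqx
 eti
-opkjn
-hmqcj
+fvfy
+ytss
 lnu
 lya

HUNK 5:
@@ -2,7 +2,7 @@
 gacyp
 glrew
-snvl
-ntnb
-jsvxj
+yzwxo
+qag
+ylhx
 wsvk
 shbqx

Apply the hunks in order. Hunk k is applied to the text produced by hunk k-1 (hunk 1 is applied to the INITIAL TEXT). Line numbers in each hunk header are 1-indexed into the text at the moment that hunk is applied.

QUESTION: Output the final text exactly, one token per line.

Answer: zgogs
gacyp
glrew
yzwxo
qag
ylhx
wsvk
shbqx
eti
fvfy
ytss
lnu
lya
lxwh
sism

Derivation:
Hunk 1: at line 3 remove [rsahb,jwthj,lvh] add [tbmh,pys,wsvk] -> 14 lines: zgogs gacyp glrew tbmh pys wsvk shbqx eti opkjn hmqcj lnu lya lxwh sism
Hunk 2: at line 3 remove [tbmh,pys] add [snvl,qoqfk] -> 14 lines: zgogs gacyp glrew snvl qoqfk wsvk shbqx eti opkjn hmqcj lnu lya lxwh sism
Hunk 3: at line 4 remove [qoqfk] add [ntnb,jsvxj] -> 15 lines: zgogs gacyp glrew snvl ntnb jsvxj wsvk shbqx eti opkjn hmqcj lnu lya lxwh sism
Hunk 4: at line 8 remove [opkjn,hmqcj] add [fvfy,ytss] -> 15 lines: zgogs gacyp glrew snvl ntnb jsvxj wsvk shbqx eti fvfy ytss lnu lya lxwh sism
Hunk 5: at line 2 remove [snvl,ntnb,jsvxj] add [yzwxo,qag,ylhx] -> 15 lines: zgogs gacyp glrew yzwxo qag ylhx wsvk shbqx eti fvfy ytss lnu lya lxwh sism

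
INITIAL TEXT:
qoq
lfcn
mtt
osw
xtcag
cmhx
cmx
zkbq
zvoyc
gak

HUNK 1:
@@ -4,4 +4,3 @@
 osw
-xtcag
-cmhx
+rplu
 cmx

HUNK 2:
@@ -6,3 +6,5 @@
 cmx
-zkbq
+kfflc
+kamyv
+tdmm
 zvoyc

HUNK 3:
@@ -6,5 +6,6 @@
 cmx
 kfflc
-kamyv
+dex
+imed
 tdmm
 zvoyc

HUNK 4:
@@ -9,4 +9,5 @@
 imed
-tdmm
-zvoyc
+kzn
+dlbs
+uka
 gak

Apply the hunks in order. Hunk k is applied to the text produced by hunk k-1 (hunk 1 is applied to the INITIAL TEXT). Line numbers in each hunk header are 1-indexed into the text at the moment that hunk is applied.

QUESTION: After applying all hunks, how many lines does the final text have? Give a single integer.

Answer: 13

Derivation:
Hunk 1: at line 4 remove [xtcag,cmhx] add [rplu] -> 9 lines: qoq lfcn mtt osw rplu cmx zkbq zvoyc gak
Hunk 2: at line 6 remove [zkbq] add [kfflc,kamyv,tdmm] -> 11 lines: qoq lfcn mtt osw rplu cmx kfflc kamyv tdmm zvoyc gak
Hunk 3: at line 6 remove [kamyv] add [dex,imed] -> 12 lines: qoq lfcn mtt osw rplu cmx kfflc dex imed tdmm zvoyc gak
Hunk 4: at line 9 remove [tdmm,zvoyc] add [kzn,dlbs,uka] -> 13 lines: qoq lfcn mtt osw rplu cmx kfflc dex imed kzn dlbs uka gak
Final line count: 13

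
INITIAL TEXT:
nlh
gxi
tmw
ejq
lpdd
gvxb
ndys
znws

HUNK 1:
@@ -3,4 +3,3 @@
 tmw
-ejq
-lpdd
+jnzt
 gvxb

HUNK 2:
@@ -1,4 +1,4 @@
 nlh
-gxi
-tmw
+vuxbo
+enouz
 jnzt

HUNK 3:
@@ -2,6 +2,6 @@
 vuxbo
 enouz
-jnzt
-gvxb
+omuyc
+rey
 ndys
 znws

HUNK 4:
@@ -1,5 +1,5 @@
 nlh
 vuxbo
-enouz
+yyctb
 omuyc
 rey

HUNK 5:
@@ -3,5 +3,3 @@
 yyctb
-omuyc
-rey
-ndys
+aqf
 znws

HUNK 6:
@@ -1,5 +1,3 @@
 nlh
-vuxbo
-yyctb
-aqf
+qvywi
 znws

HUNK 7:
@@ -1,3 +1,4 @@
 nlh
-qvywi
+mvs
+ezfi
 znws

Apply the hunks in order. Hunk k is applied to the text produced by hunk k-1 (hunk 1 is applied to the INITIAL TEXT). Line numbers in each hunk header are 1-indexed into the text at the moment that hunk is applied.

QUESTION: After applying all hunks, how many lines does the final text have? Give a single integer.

Answer: 4

Derivation:
Hunk 1: at line 3 remove [ejq,lpdd] add [jnzt] -> 7 lines: nlh gxi tmw jnzt gvxb ndys znws
Hunk 2: at line 1 remove [gxi,tmw] add [vuxbo,enouz] -> 7 lines: nlh vuxbo enouz jnzt gvxb ndys znws
Hunk 3: at line 2 remove [jnzt,gvxb] add [omuyc,rey] -> 7 lines: nlh vuxbo enouz omuyc rey ndys znws
Hunk 4: at line 1 remove [enouz] add [yyctb] -> 7 lines: nlh vuxbo yyctb omuyc rey ndys znws
Hunk 5: at line 3 remove [omuyc,rey,ndys] add [aqf] -> 5 lines: nlh vuxbo yyctb aqf znws
Hunk 6: at line 1 remove [vuxbo,yyctb,aqf] add [qvywi] -> 3 lines: nlh qvywi znws
Hunk 7: at line 1 remove [qvywi] add [mvs,ezfi] -> 4 lines: nlh mvs ezfi znws
Final line count: 4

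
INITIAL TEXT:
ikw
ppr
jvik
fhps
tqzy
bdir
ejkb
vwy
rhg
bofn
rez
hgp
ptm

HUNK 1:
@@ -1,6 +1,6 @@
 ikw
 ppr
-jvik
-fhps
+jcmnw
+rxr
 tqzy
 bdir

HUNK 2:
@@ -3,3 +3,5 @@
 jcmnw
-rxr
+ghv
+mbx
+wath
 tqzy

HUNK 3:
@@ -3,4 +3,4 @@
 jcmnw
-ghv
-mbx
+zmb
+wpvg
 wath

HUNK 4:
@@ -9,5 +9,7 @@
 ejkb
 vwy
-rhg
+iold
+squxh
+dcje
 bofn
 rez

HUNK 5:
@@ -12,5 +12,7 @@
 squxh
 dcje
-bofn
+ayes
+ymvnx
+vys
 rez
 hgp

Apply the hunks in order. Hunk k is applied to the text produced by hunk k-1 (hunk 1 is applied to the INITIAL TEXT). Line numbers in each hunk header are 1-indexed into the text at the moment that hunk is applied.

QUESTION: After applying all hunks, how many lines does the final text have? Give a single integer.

Hunk 1: at line 1 remove [jvik,fhps] add [jcmnw,rxr] -> 13 lines: ikw ppr jcmnw rxr tqzy bdir ejkb vwy rhg bofn rez hgp ptm
Hunk 2: at line 3 remove [rxr] add [ghv,mbx,wath] -> 15 lines: ikw ppr jcmnw ghv mbx wath tqzy bdir ejkb vwy rhg bofn rez hgp ptm
Hunk 3: at line 3 remove [ghv,mbx] add [zmb,wpvg] -> 15 lines: ikw ppr jcmnw zmb wpvg wath tqzy bdir ejkb vwy rhg bofn rez hgp ptm
Hunk 4: at line 9 remove [rhg] add [iold,squxh,dcje] -> 17 lines: ikw ppr jcmnw zmb wpvg wath tqzy bdir ejkb vwy iold squxh dcje bofn rez hgp ptm
Hunk 5: at line 12 remove [bofn] add [ayes,ymvnx,vys] -> 19 lines: ikw ppr jcmnw zmb wpvg wath tqzy bdir ejkb vwy iold squxh dcje ayes ymvnx vys rez hgp ptm
Final line count: 19

Answer: 19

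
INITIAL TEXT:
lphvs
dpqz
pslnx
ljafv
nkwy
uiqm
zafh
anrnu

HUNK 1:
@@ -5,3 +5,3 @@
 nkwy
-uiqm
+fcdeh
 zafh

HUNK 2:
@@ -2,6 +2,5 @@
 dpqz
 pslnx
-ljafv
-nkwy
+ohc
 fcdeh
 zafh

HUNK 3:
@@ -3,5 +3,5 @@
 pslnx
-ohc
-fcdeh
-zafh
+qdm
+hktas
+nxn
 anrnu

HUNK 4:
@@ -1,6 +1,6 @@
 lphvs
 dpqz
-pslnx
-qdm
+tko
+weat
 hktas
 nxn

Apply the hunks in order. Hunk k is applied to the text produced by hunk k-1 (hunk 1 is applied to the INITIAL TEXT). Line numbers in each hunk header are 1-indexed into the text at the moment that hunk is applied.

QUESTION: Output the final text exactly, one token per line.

Answer: lphvs
dpqz
tko
weat
hktas
nxn
anrnu

Derivation:
Hunk 1: at line 5 remove [uiqm] add [fcdeh] -> 8 lines: lphvs dpqz pslnx ljafv nkwy fcdeh zafh anrnu
Hunk 2: at line 2 remove [ljafv,nkwy] add [ohc] -> 7 lines: lphvs dpqz pslnx ohc fcdeh zafh anrnu
Hunk 3: at line 3 remove [ohc,fcdeh,zafh] add [qdm,hktas,nxn] -> 7 lines: lphvs dpqz pslnx qdm hktas nxn anrnu
Hunk 4: at line 1 remove [pslnx,qdm] add [tko,weat] -> 7 lines: lphvs dpqz tko weat hktas nxn anrnu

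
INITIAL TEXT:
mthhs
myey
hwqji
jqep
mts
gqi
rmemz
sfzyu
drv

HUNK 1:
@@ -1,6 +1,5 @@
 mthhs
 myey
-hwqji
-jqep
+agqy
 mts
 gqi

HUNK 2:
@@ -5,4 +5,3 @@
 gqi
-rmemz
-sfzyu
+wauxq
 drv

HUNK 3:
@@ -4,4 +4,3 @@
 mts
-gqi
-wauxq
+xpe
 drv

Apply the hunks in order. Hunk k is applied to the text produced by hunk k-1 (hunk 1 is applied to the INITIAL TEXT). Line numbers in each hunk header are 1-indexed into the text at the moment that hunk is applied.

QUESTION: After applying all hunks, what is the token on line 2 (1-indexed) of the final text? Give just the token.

Answer: myey

Derivation:
Hunk 1: at line 1 remove [hwqji,jqep] add [agqy] -> 8 lines: mthhs myey agqy mts gqi rmemz sfzyu drv
Hunk 2: at line 5 remove [rmemz,sfzyu] add [wauxq] -> 7 lines: mthhs myey agqy mts gqi wauxq drv
Hunk 3: at line 4 remove [gqi,wauxq] add [xpe] -> 6 lines: mthhs myey agqy mts xpe drv
Final line 2: myey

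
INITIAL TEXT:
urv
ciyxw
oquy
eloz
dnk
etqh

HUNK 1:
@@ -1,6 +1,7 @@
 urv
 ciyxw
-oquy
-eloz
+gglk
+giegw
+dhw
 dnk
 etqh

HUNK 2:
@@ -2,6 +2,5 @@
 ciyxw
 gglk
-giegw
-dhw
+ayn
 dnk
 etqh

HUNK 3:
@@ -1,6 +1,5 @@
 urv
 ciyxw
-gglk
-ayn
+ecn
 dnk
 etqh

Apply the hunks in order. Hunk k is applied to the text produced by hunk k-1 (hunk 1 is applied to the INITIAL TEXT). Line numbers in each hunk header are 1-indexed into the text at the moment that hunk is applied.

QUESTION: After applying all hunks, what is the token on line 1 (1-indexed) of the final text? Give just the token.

Hunk 1: at line 1 remove [oquy,eloz] add [gglk,giegw,dhw] -> 7 lines: urv ciyxw gglk giegw dhw dnk etqh
Hunk 2: at line 2 remove [giegw,dhw] add [ayn] -> 6 lines: urv ciyxw gglk ayn dnk etqh
Hunk 3: at line 1 remove [gglk,ayn] add [ecn] -> 5 lines: urv ciyxw ecn dnk etqh
Final line 1: urv

Answer: urv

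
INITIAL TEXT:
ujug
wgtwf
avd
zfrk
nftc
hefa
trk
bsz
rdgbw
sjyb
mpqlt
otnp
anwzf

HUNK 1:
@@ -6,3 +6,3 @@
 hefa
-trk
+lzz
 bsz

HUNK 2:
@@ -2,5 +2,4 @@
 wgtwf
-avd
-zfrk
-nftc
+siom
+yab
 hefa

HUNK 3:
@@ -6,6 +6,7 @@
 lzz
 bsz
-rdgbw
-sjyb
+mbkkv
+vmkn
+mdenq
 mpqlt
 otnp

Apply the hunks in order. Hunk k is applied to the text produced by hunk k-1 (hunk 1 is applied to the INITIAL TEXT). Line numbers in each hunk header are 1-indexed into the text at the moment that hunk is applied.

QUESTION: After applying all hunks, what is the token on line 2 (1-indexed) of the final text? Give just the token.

Hunk 1: at line 6 remove [trk] add [lzz] -> 13 lines: ujug wgtwf avd zfrk nftc hefa lzz bsz rdgbw sjyb mpqlt otnp anwzf
Hunk 2: at line 2 remove [avd,zfrk,nftc] add [siom,yab] -> 12 lines: ujug wgtwf siom yab hefa lzz bsz rdgbw sjyb mpqlt otnp anwzf
Hunk 3: at line 6 remove [rdgbw,sjyb] add [mbkkv,vmkn,mdenq] -> 13 lines: ujug wgtwf siom yab hefa lzz bsz mbkkv vmkn mdenq mpqlt otnp anwzf
Final line 2: wgtwf

Answer: wgtwf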